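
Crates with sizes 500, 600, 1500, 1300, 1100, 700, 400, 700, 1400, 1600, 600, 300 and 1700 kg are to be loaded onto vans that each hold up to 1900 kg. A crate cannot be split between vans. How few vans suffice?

Total = 1700 + 1600 + 1500 + 1400 + 1300 + 1100 + 700 + 700 + 600 + 600 + 500 + 400 + 300 = 12400 kg.
Lower bound: ⌈12400/1900⌉ = 7 vans.
A packing using 7 vans:
  van 1: 1700 = 1700
  van 2: 1600 + 300 = 1900
  van 3: 1500 + 400 = 1900
  van 4: 1400 + 500 = 1900
  van 5: 1300 + 600 = 1900
  van 6: 1100 + 700 = 1800
  van 7: 700 + 600 = 1300
This matches the lower bound, so 7 is optimal.

7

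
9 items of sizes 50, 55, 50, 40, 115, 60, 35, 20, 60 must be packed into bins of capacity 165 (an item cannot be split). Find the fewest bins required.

3

Total = 115 + 60 + 60 + 55 + 50 + 50 + 40 + 35 + 20 = 485.
Lower bound: ⌈485/165⌉ = 3 bins.
A packing using 3 bins:
  bin 1: 115 + 50 = 165
  bin 2: 60 + 60 + 40 = 160
  bin 3: 55 + 50 + 35 + 20 = 160
This matches the lower bound, so 3 is optimal.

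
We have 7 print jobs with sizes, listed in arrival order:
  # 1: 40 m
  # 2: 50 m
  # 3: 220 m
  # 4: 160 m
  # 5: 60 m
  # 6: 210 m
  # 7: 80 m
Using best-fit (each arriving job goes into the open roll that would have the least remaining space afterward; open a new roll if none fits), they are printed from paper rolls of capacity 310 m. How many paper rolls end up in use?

3

  40 → roll 1 (new)  [load 40/310]
  50 → roll 1  [load 90/310]
  220 → roll 1  [load 310/310]
  160 → roll 2 (new)  [load 160/310]
  60 → roll 2  [load 220/310]
  210 → roll 3 (new)  [load 210/310]
  80 → roll 2  [load 300/310]
3 paper rolls opened.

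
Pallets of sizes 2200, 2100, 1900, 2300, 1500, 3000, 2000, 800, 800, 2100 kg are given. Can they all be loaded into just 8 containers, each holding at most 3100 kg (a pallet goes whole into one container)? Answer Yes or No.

Yes

A valid assignment using 8 containers:
  container 1: 3000 = 3000
  container 2: 2300 + 800 = 3100
  container 3: 2200 + 800 = 3000
  container 4: 2100 = 2100
  container 5: 2100 = 2100
  container 6: 2000 = 2000
  container 7: 1900 = 1900
  container 8: 1500 = 1500
Every load is within 3100 kg, so 8 containers suffice.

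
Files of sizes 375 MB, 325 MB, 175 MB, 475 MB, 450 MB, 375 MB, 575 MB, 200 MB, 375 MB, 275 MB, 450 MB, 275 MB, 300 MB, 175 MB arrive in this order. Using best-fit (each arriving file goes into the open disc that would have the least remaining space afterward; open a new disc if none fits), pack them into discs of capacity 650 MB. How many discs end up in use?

8

  375 → disc 1 (new)  [load 375/650]
  325 → disc 2 (new)  [load 325/650]
  175 → disc 1  [load 550/650]
  475 → disc 3 (new)  [load 475/650]
  450 → disc 4 (new)  [load 450/650]
  375 → disc 5 (new)  [load 375/650]
  575 → disc 6 (new)  [load 575/650]
  200 → disc 4  [load 650/650]
  375 → disc 7 (new)  [load 375/650]
  275 → disc 5  [load 650/650]
  450 → disc 8 (new)  [load 450/650]
  275 → disc 7  [load 650/650]
  300 → disc 2  [load 625/650]
  175 → disc 3  [load 650/650]
8 discs opened.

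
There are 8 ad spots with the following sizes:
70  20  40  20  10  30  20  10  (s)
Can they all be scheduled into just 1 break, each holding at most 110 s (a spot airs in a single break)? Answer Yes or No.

No

Total = 220 s; ⌈220/110⌉ = 2.
At least 2 commercial breaks are required, but only 1 is allowed.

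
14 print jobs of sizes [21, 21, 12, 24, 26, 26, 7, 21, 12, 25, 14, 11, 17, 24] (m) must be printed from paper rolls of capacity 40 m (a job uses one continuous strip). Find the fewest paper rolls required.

8

Total = 26 + 26 + 25 + 24 + 24 + 21 + 21 + 21 + 17 + 14 + 12 + 12 + 11 + 7 = 261 m.
Lower bound: ⌈261/40⌉ = 7 paper rolls.
Also, 8 print jobs each exceed 20 m, and no two of those can share a roll, so at least 8 paper rolls are needed.
A packing using 8 paper rolls:
  roll 1: 26 + 14 = 40
  roll 2: 26 + 12 = 38
  roll 3: 25 + 12 = 37
  roll 4: 24 + 11 = 35
  roll 5: 24 + 7 = 31
  roll 6: 21 + 17 = 38
  roll 7: 21 = 21
  roll 8: 21 = 21
This matches the lower bound, so 8 is optimal.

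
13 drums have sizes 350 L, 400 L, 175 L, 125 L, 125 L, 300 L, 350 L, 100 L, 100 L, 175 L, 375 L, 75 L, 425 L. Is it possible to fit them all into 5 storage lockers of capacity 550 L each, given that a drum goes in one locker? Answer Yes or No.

No

Total = 3075 L; ⌈3075/550⌉ = 6.
At least 6 storage lockers are required, but only 5 are allowed.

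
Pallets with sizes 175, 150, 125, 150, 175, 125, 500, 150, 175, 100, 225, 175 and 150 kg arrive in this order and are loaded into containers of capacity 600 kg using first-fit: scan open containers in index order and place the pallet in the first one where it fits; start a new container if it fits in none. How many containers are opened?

5

  175 → container 1 (new)  [load 175/600]
  150 → container 1  [load 325/600]
  125 → container 1  [load 450/600]
  150 → container 1  [load 600/600]
  175 → container 2 (new)  [load 175/600]
  125 → container 2  [load 300/600]
  500 → container 3 (new)  [load 500/600]
  150 → container 2  [load 450/600]
  175 → container 4 (new)  [load 175/600]
  100 → container 2  [load 550/600]
  225 → container 4  [load 400/600]
  175 → container 4  [load 575/600]
  150 → container 5 (new)  [load 150/600]
5 containers opened.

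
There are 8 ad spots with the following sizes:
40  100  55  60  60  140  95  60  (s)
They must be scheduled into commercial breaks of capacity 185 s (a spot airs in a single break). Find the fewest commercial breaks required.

Total = 140 + 100 + 95 + 60 + 60 + 60 + 55 + 40 = 610 s.
Lower bound: ⌈610/185⌉ = 4 commercial breaks.
A packing using 4 commercial breaks:
  break 1: 140 + 40 = 180
  break 2: 100 + 60 = 160
  break 3: 95 + 60 = 155
  break 4: 60 + 55 = 115
This matches the lower bound, so 4 is optimal.

4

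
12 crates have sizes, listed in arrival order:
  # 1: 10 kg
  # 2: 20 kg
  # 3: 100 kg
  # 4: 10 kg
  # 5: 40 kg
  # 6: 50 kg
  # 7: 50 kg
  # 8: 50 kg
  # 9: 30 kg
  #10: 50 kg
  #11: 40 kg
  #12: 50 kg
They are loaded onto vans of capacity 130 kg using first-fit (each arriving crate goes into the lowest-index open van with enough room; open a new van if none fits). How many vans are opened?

5

  10 → van 1 (new)  [load 10/130]
  20 → van 1  [load 30/130]
  100 → van 1  [load 130/130]
  10 → van 2 (new)  [load 10/130]
  40 → van 2  [load 50/130]
  50 → van 2  [load 100/130]
  50 → van 3 (new)  [load 50/130]
  50 → van 3  [load 100/130]
  30 → van 2  [load 130/130]
  50 → van 4 (new)  [load 50/130]
  40 → van 4  [load 90/130]
  50 → van 5 (new)  [load 50/130]
5 vans opened.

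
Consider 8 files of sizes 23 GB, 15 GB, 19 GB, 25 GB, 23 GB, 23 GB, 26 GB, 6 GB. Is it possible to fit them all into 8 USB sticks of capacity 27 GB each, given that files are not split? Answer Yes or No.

A valid assignment using 7 USB sticks:
  USB stick 1: 26 = 26
  USB stick 2: 25 = 25
  USB stick 3: 23 = 23
  USB stick 4: 23 = 23
  USB stick 5: 23 = 23
  USB stick 6: 19 + 6 = 25
  USB stick 7: 15 = 15
That uses only 7 ≤ 8, so 8 USB sticks are enough.

Yes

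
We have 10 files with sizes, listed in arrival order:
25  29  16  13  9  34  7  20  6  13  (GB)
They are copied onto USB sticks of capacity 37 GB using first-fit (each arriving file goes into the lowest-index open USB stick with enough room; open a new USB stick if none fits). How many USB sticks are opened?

  25 → USB stick 1 (new)  [load 25/37]
  29 → USB stick 2 (new)  [load 29/37]
  16 → USB stick 3 (new)  [load 16/37]
  13 → USB stick 3  [load 29/37]
  9 → USB stick 1  [load 34/37]
  34 → USB stick 4 (new)  [load 34/37]
  7 → USB stick 2  [load 36/37]
  20 → USB stick 5 (new)  [load 20/37]
  6 → USB stick 3  [load 35/37]
  13 → USB stick 5  [load 33/37]
5 USB sticks opened.

5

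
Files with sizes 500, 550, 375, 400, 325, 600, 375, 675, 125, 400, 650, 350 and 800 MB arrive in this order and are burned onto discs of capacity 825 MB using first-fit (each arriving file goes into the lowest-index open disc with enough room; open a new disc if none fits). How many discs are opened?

  500 → disc 1 (new)  [load 500/825]
  550 → disc 2 (new)  [load 550/825]
  375 → disc 3 (new)  [load 375/825]
  400 → disc 3  [load 775/825]
  325 → disc 1  [load 825/825]
  600 → disc 4 (new)  [load 600/825]
  375 → disc 5 (new)  [load 375/825]
  675 → disc 6 (new)  [load 675/825]
  125 → disc 2  [load 675/825]
  400 → disc 5  [load 775/825]
  650 → disc 7 (new)  [load 650/825]
  350 → disc 8 (new)  [load 350/825]
  800 → disc 9 (new)  [load 800/825]
9 discs opened.

9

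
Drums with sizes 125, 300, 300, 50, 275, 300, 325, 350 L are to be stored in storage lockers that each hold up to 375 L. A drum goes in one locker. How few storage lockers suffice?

7

Total = 350 + 325 + 300 + 300 + 300 + 275 + 125 + 50 = 2025 L.
Lower bound: ⌈2025/375⌉ = 6 storage lockers.
A packing using 7 storage lockers:
  locker 1: 350 = 350
  locker 2: 325 + 50 = 375
  locker 3: 300 = 300
  locker 4: 300 = 300
  locker 5: 300 = 300
  locker 6: 275 = 275
  locker 7: 125 = 125
No arrangement into 6 storage lockers stays within capacity, so 7 is optimal.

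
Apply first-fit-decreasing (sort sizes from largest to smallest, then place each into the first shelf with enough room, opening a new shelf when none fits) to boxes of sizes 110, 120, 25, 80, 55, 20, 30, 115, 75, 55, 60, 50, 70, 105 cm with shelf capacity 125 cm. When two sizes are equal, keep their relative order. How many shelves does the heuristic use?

9

Sorted descending: 120, 115, 110, 105, 80, 75, 70, 60, 55, 55, 50, 30, 25, 20.
  120 → shelf 1 (new)  [load 120/125]
  115 → shelf 2 (new)  [load 115/125]
  110 → shelf 3 (new)  [load 110/125]
  105 → shelf 4 (new)  [load 105/125]
  80 → shelf 5 (new)  [load 80/125]
  75 → shelf 6 (new)  [load 75/125]
  70 → shelf 7 (new)  [load 70/125]
  60 → shelf 8 (new)  [load 60/125]
  55 → shelf 7  [load 125/125]
  55 → shelf 8  [load 115/125]
  50 → shelf 6  [load 125/125]
  30 → shelf 5  [load 110/125]
  25 → shelf 9 (new)  [load 25/125]
  20 → shelf 4  [load 125/125]
9 shelves opened.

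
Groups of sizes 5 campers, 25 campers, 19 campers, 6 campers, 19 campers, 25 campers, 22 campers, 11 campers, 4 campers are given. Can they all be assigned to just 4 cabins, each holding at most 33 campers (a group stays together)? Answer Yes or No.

No

Total = 136 campers; ⌈136/33⌉ = 5.
At least 5 cabins are required, but only 4 are allowed.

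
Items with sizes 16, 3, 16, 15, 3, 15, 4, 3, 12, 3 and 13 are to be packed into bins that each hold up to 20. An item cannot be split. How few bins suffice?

6

Total = 16 + 16 + 15 + 15 + 13 + 12 + 4 + 3 + 3 + 3 + 3 = 103.
Lower bound: ⌈103/20⌉ = 6 bins.
A packing using 6 bins:
  bin 1: 16 + 4 = 20
  bin 2: 16 + 3 = 19
  bin 3: 15 + 3 = 18
  bin 4: 15 + 3 = 18
  bin 5: 13 + 3 = 16
  bin 6: 12 = 12
This matches the lower bound, so 6 is optimal.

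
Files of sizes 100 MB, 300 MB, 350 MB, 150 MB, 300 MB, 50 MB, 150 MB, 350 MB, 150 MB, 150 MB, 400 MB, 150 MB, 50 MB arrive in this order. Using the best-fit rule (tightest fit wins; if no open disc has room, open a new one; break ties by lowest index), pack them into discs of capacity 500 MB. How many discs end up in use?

6

  100 → disc 1 (new)  [load 100/500]
  300 → disc 1  [load 400/500]
  350 → disc 2 (new)  [load 350/500]
  150 → disc 2  [load 500/500]
  300 → disc 3 (new)  [load 300/500]
  50 → disc 1  [load 450/500]
  150 → disc 3  [load 450/500]
  350 → disc 4 (new)  [load 350/500]
  150 → disc 4  [load 500/500]
  150 → disc 5 (new)  [load 150/500]
  400 → disc 6 (new)  [load 400/500]
  150 → disc 5  [load 300/500]
  50 → disc 1  [load 500/500]
6 discs opened.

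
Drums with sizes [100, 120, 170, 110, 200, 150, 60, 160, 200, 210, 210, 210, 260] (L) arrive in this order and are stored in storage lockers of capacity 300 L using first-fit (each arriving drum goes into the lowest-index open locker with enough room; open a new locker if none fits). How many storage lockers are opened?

  100 → locker 1 (new)  [load 100/300]
  120 → locker 1  [load 220/300]
  170 → locker 2 (new)  [load 170/300]
  110 → locker 2  [load 280/300]
  200 → locker 3 (new)  [load 200/300]
  150 → locker 4 (new)  [load 150/300]
  60 → locker 1  [load 280/300]
  160 → locker 5 (new)  [load 160/300]
  200 → locker 6 (new)  [load 200/300]
  210 → locker 7 (new)  [load 210/300]
  210 → locker 8 (new)  [load 210/300]
  210 → locker 9 (new)  [load 210/300]
  260 → locker 10 (new)  [load 260/300]
10 storage lockers opened.

10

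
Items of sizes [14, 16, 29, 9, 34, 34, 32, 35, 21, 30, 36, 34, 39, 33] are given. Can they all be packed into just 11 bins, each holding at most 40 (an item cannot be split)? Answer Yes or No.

Total = 396; ⌈396/40⌉ = 10.
11 items each exceed half the capacity and cannot share a bin, forcing at least 11 bins.
The bound of 11 does not rule out 11, but exhaustive search shows no assignment into 11 bins of capacity 40 exists — the minimum is 12.

No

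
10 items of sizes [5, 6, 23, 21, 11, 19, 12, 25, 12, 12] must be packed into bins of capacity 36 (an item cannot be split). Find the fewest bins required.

5

Total = 25 + 23 + 21 + 19 + 12 + 12 + 12 + 11 + 6 + 5 = 146.
Lower bound: ⌈146/36⌉ = 5 bins.
A packing using 5 bins:
  bin 1: 25 + 11 = 36
  bin 2: 23 + 12 = 35
  bin 3: 21 + 12 = 33
  bin 4: 19 + 12 + 5 = 36
  bin 5: 6 = 6
This matches the lower bound, so 5 is optimal.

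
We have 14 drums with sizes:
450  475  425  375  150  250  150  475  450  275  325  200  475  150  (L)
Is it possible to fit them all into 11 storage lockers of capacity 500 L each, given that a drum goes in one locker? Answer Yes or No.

A valid assignment using 11 storage lockers:
  locker 1: 475 = 475
  locker 2: 475 = 475
  locker 3: 475 = 475
  locker 4: 450 = 450
  locker 5: 450 = 450
  locker 6: 425 = 425
  locker 7: 375 = 375
  locker 8: 325 + 150 = 475
  locker 9: 275 + 200 = 475
  locker 10: 250 + 150 = 400
  locker 11: 150 = 150
Every load is within 500 L, so 11 storage lockers suffice.

Yes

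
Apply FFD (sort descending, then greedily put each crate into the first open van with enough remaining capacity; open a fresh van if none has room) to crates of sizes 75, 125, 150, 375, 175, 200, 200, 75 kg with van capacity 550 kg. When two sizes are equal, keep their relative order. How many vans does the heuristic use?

3

Sorted descending: 375, 200, 200, 175, 150, 125, 75, 75.
  375 → van 1 (new)  [load 375/550]
  200 → van 2 (new)  [load 200/550]
  200 → van 2  [load 400/550]
  175 → van 1  [load 550/550]
  150 → van 2  [load 550/550]
  125 → van 3 (new)  [load 125/550]
  75 → van 3  [load 200/550]
  75 → van 3  [load 275/550]
3 vans opened.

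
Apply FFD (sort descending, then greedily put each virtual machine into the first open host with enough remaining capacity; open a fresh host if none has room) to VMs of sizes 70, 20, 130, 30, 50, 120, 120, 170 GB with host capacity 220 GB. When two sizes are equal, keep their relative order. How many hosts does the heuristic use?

4

Sorted descending: 170, 130, 120, 120, 70, 50, 30, 20.
  170 → host 1 (new)  [load 170/220]
  130 → host 2 (new)  [load 130/220]
  120 → host 3 (new)  [load 120/220]
  120 → host 4 (new)  [load 120/220]
  70 → host 2  [load 200/220]
  50 → host 1  [load 220/220]
  30 → host 3  [load 150/220]
  20 → host 2  [load 220/220]
4 hosts opened.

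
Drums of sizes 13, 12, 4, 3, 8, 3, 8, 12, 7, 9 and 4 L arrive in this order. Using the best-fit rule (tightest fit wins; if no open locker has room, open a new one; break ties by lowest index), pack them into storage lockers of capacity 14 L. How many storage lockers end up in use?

  13 → locker 1 (new)  [load 13/14]
  12 → locker 2 (new)  [load 12/14]
  4 → locker 3 (new)  [load 4/14]
  3 → locker 3  [load 7/14]
  8 → locker 4 (new)  [load 8/14]
  3 → locker 4  [load 11/14]
  8 → locker 5 (new)  [load 8/14]
  12 → locker 6 (new)  [load 12/14]
  7 → locker 3  [load 14/14]
  9 → locker 7 (new)  [load 9/14]
  4 → locker 7  [load 13/14]
7 storage lockers opened.

7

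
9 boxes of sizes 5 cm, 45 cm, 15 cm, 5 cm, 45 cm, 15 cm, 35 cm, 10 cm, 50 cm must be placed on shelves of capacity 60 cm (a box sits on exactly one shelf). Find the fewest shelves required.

4

Total = 50 + 45 + 45 + 35 + 15 + 15 + 10 + 5 + 5 = 225 cm.
Lower bound: ⌈225/60⌉ = 4 shelves.
A packing using 4 shelves:
  shelf 1: 50 + 10 = 60
  shelf 2: 45 + 15 = 60
  shelf 3: 45 + 15 = 60
  shelf 4: 35 + 5 + 5 = 45
This matches the lower bound, so 4 is optimal.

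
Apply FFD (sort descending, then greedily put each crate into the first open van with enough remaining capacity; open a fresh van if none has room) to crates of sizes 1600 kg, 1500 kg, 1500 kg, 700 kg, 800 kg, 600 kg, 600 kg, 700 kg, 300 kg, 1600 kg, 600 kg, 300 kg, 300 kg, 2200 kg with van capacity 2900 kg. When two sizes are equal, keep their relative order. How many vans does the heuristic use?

5

Sorted descending: 2200, 1600, 1600, 1500, 1500, 800, 700, 700, 600, 600, 600, 300, 300, 300.
  2200 → van 1 (new)  [load 2200/2900]
  1600 → van 2 (new)  [load 1600/2900]
  1600 → van 3 (new)  [load 1600/2900]
  1500 → van 4 (new)  [load 1500/2900]
  1500 → van 5 (new)  [load 1500/2900]
  800 → van 2  [load 2400/2900]
  700 → van 1  [load 2900/2900]
  700 → van 3  [load 2300/2900]
  600 → van 3  [load 2900/2900]
  600 → van 4  [load 2100/2900]
  600 → van 4  [load 2700/2900]
  300 → van 2  [load 2700/2900]
  300 → van 5  [load 1800/2900]
  300 → van 5  [load 2100/2900]
5 vans opened.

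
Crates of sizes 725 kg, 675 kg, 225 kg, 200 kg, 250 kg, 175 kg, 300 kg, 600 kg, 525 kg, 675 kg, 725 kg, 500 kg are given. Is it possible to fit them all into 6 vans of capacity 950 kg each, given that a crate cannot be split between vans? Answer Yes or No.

Total = 5575 kg; ⌈5575/950⌉ = 6.
7 crates each exceed half the capacity and cannot share a van, forcing at least 7 vans.
At least 7 vans are required, but only 6 are allowed.

No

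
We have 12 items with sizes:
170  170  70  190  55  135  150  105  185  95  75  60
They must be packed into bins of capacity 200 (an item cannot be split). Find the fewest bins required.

Total = 190 + 185 + 170 + 170 + 150 + 135 + 105 + 95 + 75 + 70 + 60 + 55 = 1460.
Lower bound: ⌈1460/200⌉ = 8 bins.
A packing using 8 bins:
  bin 1: 190 = 190
  bin 2: 185 = 185
  bin 3: 170 = 170
  bin 4: 170 = 170
  bin 5: 150 = 150
  bin 6: 135 + 60 = 195
  bin 7: 105 + 95 = 200
  bin 8: 75 + 70 + 55 = 200
This matches the lower bound, so 8 is optimal.

8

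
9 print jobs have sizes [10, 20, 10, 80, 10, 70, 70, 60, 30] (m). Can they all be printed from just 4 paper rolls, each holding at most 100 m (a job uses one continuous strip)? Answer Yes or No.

Yes

A valid assignment using 4 paper rolls:
  roll 1: 80 + 20 = 100
  roll 2: 70 + 30 = 100
  roll 3: 70 + 10 + 10 + 10 = 100
  roll 4: 60 = 60
Every load is within 100 m, so 4 paper rolls suffice.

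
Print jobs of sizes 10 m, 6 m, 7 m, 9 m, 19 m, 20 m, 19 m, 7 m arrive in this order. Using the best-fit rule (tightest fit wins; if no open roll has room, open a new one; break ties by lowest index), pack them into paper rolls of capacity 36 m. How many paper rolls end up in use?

  10 → roll 1 (new)  [load 10/36]
  6 → roll 1  [load 16/36]
  7 → roll 1  [load 23/36]
  9 → roll 1  [load 32/36]
  19 → roll 2 (new)  [load 19/36]
  20 → roll 3 (new)  [load 20/36]
  19 → roll 4 (new)  [load 19/36]
  7 → roll 3  [load 27/36]
4 paper rolls opened.

4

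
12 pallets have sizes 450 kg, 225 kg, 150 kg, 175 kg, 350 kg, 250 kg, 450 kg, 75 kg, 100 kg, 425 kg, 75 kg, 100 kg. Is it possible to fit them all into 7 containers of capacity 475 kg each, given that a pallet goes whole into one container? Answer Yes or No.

Yes

A valid assignment using 7 containers:
  container 1: 450 = 450
  container 2: 450 = 450
  container 3: 425 = 425
  container 4: 350 + 100 = 450
  container 5: 250 + 225 = 475
  container 6: 175 + 150 + 100 = 425
  container 7: 75 + 75 = 150
Every load is within 475 kg, so 7 containers suffice.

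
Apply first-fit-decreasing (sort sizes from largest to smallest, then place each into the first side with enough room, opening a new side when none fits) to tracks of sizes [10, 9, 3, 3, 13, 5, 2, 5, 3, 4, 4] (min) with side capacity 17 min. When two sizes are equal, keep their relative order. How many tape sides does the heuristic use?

Sorted descending: 13, 10, 9, 5, 5, 4, 4, 3, 3, 3, 2.
  13 → side 1 (new)  [load 13/17]
  10 → side 2 (new)  [load 10/17]
  9 → side 3 (new)  [load 9/17]
  5 → side 2  [load 15/17]
  5 → side 3  [load 14/17]
  4 → side 1  [load 17/17]
  4 → side 4 (new)  [load 4/17]
  3 → side 3  [load 17/17]
  3 → side 4  [load 7/17]
  3 → side 4  [load 10/17]
  2 → side 2  [load 17/17]
4 tape sides opened.

4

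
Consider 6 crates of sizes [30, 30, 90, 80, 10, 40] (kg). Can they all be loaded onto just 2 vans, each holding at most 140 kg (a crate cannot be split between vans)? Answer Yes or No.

Yes

A valid assignment using 2 vans:
  van 1: 90 + 40 + 10 = 140
  van 2: 80 + 30 + 30 = 140
Every load is within 140 kg, so 2 vans suffice.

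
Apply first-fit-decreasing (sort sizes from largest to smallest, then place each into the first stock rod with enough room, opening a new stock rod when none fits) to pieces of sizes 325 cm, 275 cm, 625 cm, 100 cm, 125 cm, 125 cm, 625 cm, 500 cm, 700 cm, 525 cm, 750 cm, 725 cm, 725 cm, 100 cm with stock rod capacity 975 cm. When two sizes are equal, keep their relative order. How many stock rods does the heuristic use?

Sorted descending: 750, 725, 725, 700, 625, 625, 525, 500, 325, 275, 125, 125, 100, 100.
  750 → stock rod 1 (new)  [load 750/975]
  725 → stock rod 2 (new)  [load 725/975]
  725 → stock rod 3 (new)  [load 725/975]
  700 → stock rod 4 (new)  [load 700/975]
  625 → stock rod 5 (new)  [load 625/975]
  625 → stock rod 6 (new)  [load 625/975]
  525 → stock rod 7 (new)  [load 525/975]
  500 → stock rod 8 (new)  [load 500/975]
  325 → stock rod 5  [load 950/975]
  275 → stock rod 4  [load 975/975]
  125 → stock rod 1  [load 875/975]
  125 → stock rod 2  [load 850/975]
  100 → stock rod 1  [load 975/975]
  100 → stock rod 2  [load 950/975]
8 stock rods opened.

8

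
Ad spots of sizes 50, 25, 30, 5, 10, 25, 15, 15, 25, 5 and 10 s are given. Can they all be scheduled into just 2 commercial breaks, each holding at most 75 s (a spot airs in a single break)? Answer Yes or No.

No

Total = 215 s; ⌈215/75⌉ = 3.
At least 3 commercial breaks are required, but only 2 are allowed.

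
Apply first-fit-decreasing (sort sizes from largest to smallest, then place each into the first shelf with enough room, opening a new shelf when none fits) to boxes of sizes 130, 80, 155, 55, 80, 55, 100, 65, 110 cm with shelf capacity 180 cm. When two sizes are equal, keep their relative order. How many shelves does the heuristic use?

6

Sorted descending: 155, 130, 110, 100, 80, 80, 65, 55, 55.
  155 → shelf 1 (new)  [load 155/180]
  130 → shelf 2 (new)  [load 130/180]
  110 → shelf 3 (new)  [load 110/180]
  100 → shelf 4 (new)  [load 100/180]
  80 → shelf 4  [load 180/180]
  80 → shelf 5 (new)  [load 80/180]
  65 → shelf 3  [load 175/180]
  55 → shelf 5  [load 135/180]
  55 → shelf 6 (new)  [load 55/180]
6 shelves opened.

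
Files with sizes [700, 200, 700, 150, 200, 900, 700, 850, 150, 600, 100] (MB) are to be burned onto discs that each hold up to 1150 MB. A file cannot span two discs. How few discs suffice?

Total = 900 + 850 + 700 + 700 + 700 + 600 + 200 + 200 + 150 + 150 + 100 = 5250 MB.
Lower bound: ⌈5250/1150⌉ = 5 discs.
Also, 6 files each exceed 575 MB, and no two of those can share a disc, so at least 6 discs are needed.
A packing using 6 discs:
  disc 1: 900 + 200 = 1100
  disc 2: 850 + 200 + 100 = 1150
  disc 3: 700 + 150 + 150 = 1000
  disc 4: 700 = 700
  disc 5: 700 = 700
  disc 6: 600 = 600
This matches the lower bound, so 6 is optimal.

6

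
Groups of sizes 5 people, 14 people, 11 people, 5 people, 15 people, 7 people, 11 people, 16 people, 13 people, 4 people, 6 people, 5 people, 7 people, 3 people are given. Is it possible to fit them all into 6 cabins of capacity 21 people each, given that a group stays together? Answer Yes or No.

Yes

A valid assignment using 6 cabins:
  cabin 1: 16 + 5 = 21
  cabin 2: 15 + 6 = 21
  cabin 3: 14 + 7 = 21
  cabin 4: 13 + 7 = 20
  cabin 5: 11 + 5 + 5 = 21
  cabin 6: 11 + 4 + 3 = 18
Every load is within 21 people, so 6 cabins suffice.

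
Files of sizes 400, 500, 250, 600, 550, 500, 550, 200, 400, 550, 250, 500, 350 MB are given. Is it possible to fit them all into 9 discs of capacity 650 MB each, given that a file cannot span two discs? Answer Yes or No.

Total = 5600 MB; ⌈5600/650⌉ = 9.
10 files each exceed half the capacity and cannot share a disc, forcing at least 10 discs.
At least 10 discs are required, but only 9 are allowed.

No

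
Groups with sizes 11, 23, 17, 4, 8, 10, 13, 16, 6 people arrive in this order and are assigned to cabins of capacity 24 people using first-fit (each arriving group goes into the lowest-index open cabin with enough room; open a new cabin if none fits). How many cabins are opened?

5

  11 → cabin 1 (new)  [load 11/24]
  23 → cabin 2 (new)  [load 23/24]
  17 → cabin 3 (new)  [load 17/24]
  4 → cabin 1  [load 15/24]
  8 → cabin 1  [load 23/24]
  10 → cabin 4 (new)  [load 10/24]
  13 → cabin 4  [load 23/24]
  16 → cabin 5 (new)  [load 16/24]
  6 → cabin 3  [load 23/24]
5 cabins opened.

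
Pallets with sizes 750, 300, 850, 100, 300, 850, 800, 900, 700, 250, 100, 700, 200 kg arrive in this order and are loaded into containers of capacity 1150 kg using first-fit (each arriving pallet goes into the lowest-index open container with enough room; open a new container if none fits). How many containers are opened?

  750 → container 1 (new)  [load 750/1150]
  300 → container 1  [load 1050/1150]
  850 → container 2 (new)  [load 850/1150]
  100 → container 1  [load 1150/1150]
  300 → container 2  [load 1150/1150]
  850 → container 3 (new)  [load 850/1150]
  800 → container 4 (new)  [load 800/1150]
  900 → container 5 (new)  [load 900/1150]
  700 → container 6 (new)  [load 700/1150]
  250 → container 3  [load 1100/1150]
  100 → container 4  [load 900/1150]
  700 → container 7 (new)  [load 700/1150]
  200 → container 4  [load 1100/1150]
7 containers opened.

7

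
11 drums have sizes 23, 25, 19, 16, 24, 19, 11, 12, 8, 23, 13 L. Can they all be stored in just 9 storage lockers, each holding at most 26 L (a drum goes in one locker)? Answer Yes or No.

Yes

A valid assignment using 9 storage lockers:
  locker 1: 25 = 25
  locker 2: 24 = 24
  locker 3: 23 = 23
  locker 4: 23 = 23
  locker 5: 19 = 19
  locker 6: 19 = 19
  locker 7: 16 + 8 = 24
  locker 8: 13 + 12 = 25
  locker 9: 11 = 11
Every load is within 26 L, so 9 storage lockers suffice.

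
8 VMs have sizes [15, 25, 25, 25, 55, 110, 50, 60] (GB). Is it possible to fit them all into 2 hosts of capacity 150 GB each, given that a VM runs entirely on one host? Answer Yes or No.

No

Total = 365 GB; ⌈365/150⌉ = 3.
At least 3 hosts are required, but only 2 are allowed.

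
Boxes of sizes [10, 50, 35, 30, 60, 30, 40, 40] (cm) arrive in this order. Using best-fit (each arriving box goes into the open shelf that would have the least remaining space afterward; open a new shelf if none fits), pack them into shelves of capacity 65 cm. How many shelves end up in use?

6

  10 → shelf 1 (new)  [load 10/65]
  50 → shelf 1  [load 60/65]
  35 → shelf 2 (new)  [load 35/65]
  30 → shelf 2  [load 65/65]
  60 → shelf 3 (new)  [load 60/65]
  30 → shelf 4 (new)  [load 30/65]
  40 → shelf 5 (new)  [load 40/65]
  40 → shelf 6 (new)  [load 40/65]
6 shelves opened.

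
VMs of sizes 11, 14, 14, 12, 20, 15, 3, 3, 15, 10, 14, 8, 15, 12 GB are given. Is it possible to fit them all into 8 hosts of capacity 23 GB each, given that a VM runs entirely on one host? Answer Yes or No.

No

Total = 166 GB; ⌈166/23⌉ = 8.
9 VMs each exceed half the capacity and cannot share a host, forcing at least 9 hosts.
At least 9 hosts are required, but only 8 are allowed.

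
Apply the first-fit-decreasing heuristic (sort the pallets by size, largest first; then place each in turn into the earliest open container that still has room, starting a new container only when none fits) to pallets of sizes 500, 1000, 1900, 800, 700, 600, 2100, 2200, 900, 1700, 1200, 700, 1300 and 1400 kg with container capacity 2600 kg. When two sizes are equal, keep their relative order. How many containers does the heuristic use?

7

Sorted descending: 2200, 2100, 1900, 1700, 1400, 1300, 1200, 1000, 900, 800, 700, 700, 600, 500.
  2200 → container 1 (new)  [load 2200/2600]
  2100 → container 2 (new)  [load 2100/2600]
  1900 → container 3 (new)  [load 1900/2600]
  1700 → container 4 (new)  [load 1700/2600]
  1400 → container 5 (new)  [load 1400/2600]
  1300 → container 6 (new)  [load 1300/2600]
  1200 → container 5  [load 2600/2600]
  1000 → container 6  [load 2300/2600]
  900 → container 4  [load 2600/2600]
  800 → container 7 (new)  [load 800/2600]
  700 → container 3  [load 2600/2600]
  700 → container 7  [load 1500/2600]
  600 → container 7  [load 2100/2600]
  500 → container 2  [load 2600/2600]
7 containers opened.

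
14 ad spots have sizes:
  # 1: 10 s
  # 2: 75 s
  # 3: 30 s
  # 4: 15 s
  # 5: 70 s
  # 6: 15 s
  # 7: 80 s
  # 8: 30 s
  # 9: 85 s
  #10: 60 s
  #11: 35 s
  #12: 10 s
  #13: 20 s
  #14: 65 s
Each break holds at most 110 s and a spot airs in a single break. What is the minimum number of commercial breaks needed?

Total = 85 + 80 + 75 + 70 + 65 + 60 + 35 + 30 + 30 + 20 + 15 + 15 + 10 + 10 = 600 s.
Lower bound: ⌈600/110⌉ = 6 commercial breaks.
A packing using 6 commercial breaks:
  break 1: 85 + 20 = 105
  break 2: 80 + 30 = 110
  break 3: 75 + 35 = 110
  break 4: 70 + 30 + 10 = 110
  break 5: 65 + 15 + 15 + 10 = 105
  break 6: 60 = 60
This matches the lower bound, so 6 is optimal.

6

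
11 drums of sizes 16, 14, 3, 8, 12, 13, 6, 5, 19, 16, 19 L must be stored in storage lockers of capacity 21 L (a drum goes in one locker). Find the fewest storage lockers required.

7

Total = 19 + 19 + 16 + 16 + 14 + 13 + 12 + 8 + 6 + 5 + 3 = 131 L.
Lower bound: ⌈131/21⌉ = 7 storage lockers.
A packing using 7 storage lockers:
  locker 1: 19 = 19
  locker 2: 19 = 19
  locker 3: 16 + 5 = 21
  locker 4: 16 + 3 = 19
  locker 5: 14 + 6 = 20
  locker 6: 13 + 8 = 21
  locker 7: 12 = 12
This matches the lower bound, so 7 is optimal.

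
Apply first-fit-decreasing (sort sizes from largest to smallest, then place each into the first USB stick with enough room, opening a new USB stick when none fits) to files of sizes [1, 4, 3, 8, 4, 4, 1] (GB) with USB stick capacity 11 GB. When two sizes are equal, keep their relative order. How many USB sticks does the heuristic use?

Sorted descending: 8, 4, 4, 4, 3, 1, 1.
  8 → USB stick 1 (new)  [load 8/11]
  4 → USB stick 2 (new)  [load 4/11]
  4 → USB stick 2  [load 8/11]
  4 → USB stick 3 (new)  [load 4/11]
  3 → USB stick 1  [load 11/11]
  1 → USB stick 2  [load 9/11]
  1 → USB stick 2  [load 10/11]
3 USB sticks opened.

3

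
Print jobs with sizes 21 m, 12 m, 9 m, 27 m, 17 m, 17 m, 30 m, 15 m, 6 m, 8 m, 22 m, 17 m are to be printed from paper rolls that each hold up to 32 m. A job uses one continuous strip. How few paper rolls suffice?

Total = 30 + 27 + 22 + 21 + 17 + 17 + 17 + 15 + 12 + 9 + 8 + 6 = 201 m.
Lower bound: ⌈201/32⌉ = 7 paper rolls.
A packing using 7 paper rolls:
  roll 1: 30 = 30
  roll 2: 27 = 27
  roll 3: 22 + 9 = 31
  roll 4: 21 + 8 = 29
  roll 5: 17 + 15 = 32
  roll 6: 17 + 12 = 29
  roll 7: 17 + 6 = 23
This matches the lower bound, so 7 is optimal.

7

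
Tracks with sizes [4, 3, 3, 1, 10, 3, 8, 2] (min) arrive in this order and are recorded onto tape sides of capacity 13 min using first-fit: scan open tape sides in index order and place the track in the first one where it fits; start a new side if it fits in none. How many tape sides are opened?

3

  4 → side 1 (new)  [load 4/13]
  3 → side 1  [load 7/13]
  3 → side 1  [load 10/13]
  1 → side 1  [load 11/13]
  10 → side 2 (new)  [load 10/13]
  3 → side 2  [load 13/13]
  8 → side 3 (new)  [load 8/13]
  2 → side 1  [load 13/13]
3 tape sides opened.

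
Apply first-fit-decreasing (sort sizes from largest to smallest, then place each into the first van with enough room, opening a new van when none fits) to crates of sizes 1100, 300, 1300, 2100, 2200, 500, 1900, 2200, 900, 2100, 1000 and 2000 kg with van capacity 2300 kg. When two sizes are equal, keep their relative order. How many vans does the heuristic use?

9

Sorted descending: 2200, 2200, 2100, 2100, 2000, 1900, 1300, 1100, 1000, 900, 500, 300.
  2200 → van 1 (new)  [load 2200/2300]
  2200 → van 2 (new)  [load 2200/2300]
  2100 → van 3 (new)  [load 2100/2300]
  2100 → van 4 (new)  [load 2100/2300]
  2000 → van 5 (new)  [load 2000/2300]
  1900 → van 6 (new)  [load 1900/2300]
  1300 → van 7 (new)  [load 1300/2300]
  1100 → van 8 (new)  [load 1100/2300]
  1000 → van 7  [load 2300/2300]
  900 → van 8  [load 2000/2300]
  500 → van 9 (new)  [load 500/2300]
  300 → van 5  [load 2300/2300]
9 vans opened.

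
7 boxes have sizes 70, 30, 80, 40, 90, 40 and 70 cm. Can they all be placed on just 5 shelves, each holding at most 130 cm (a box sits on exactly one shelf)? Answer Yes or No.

Yes

A valid assignment using 4 shelves:
  shelf 1: 90 + 40 = 130
  shelf 2: 80 + 40 = 120
  shelf 3: 70 + 30 = 100
  shelf 4: 70 = 70
That uses only 4 ≤ 5, so 5 shelves are enough.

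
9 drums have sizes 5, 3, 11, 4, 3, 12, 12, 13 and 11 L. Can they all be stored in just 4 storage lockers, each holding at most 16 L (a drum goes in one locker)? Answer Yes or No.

Total = 74 L; ⌈74/16⌉ = 5.
At least 5 storage lockers are required, but only 4 are allowed.

No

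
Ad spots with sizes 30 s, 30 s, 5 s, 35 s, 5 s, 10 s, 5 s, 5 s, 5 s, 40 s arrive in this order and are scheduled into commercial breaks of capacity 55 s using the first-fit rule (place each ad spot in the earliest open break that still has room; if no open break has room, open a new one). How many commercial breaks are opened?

4

  30 → break 1 (new)  [load 30/55]
  30 → break 2 (new)  [load 30/55]
  5 → break 1  [load 35/55]
  35 → break 3 (new)  [load 35/55]
  5 → break 1  [load 40/55]
  10 → break 1  [load 50/55]
  5 → break 1  [load 55/55]
  5 → break 2  [load 35/55]
  5 → break 2  [load 40/55]
  40 → break 4 (new)  [load 40/55]
4 commercial breaks opened.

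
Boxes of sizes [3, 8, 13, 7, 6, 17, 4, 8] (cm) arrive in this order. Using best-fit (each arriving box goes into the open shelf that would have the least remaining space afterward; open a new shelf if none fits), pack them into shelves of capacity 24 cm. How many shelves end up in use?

3

  3 → shelf 1 (new)  [load 3/24]
  8 → shelf 1  [load 11/24]
  13 → shelf 1  [load 24/24]
  7 → shelf 2 (new)  [load 7/24]
  6 → shelf 2  [load 13/24]
  17 → shelf 3 (new)  [load 17/24]
  4 → shelf 3  [load 21/24]
  8 → shelf 2  [load 21/24]
3 shelves opened.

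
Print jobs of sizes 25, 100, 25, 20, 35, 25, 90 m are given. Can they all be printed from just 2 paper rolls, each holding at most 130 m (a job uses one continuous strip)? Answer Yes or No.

Total = 320 m; ⌈320/130⌉ = 3.
At least 3 paper rolls are required, but only 2 are allowed.

No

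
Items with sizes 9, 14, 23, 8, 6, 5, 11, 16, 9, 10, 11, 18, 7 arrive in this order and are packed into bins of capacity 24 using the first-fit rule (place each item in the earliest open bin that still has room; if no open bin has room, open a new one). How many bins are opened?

  9 → bin 1 (new)  [load 9/24]
  14 → bin 1  [load 23/24]
  23 → bin 2 (new)  [load 23/24]
  8 → bin 3 (new)  [load 8/24]
  6 → bin 3  [load 14/24]
  5 → bin 3  [load 19/24]
  11 → bin 4 (new)  [load 11/24]
  16 → bin 5 (new)  [load 16/24]
  9 → bin 4  [load 20/24]
  10 → bin 6 (new)  [load 10/24]
  11 → bin 6  [load 21/24]
  18 → bin 7 (new)  [load 18/24]
  7 → bin 5  [load 23/24]
7 bins opened.

7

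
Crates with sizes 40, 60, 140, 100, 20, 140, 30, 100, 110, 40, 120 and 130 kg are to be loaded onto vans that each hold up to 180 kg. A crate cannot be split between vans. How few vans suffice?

Total = 140 + 140 + 130 + 120 + 110 + 100 + 100 + 60 + 40 + 40 + 30 + 20 = 1030 kg.
Lower bound: ⌈1030/180⌉ = 6 vans.
Also, 7 crates each exceed 90 kg, and no two of those can share a van, so at least 7 vans are needed.
A packing using 7 vans:
  van 1: 140 + 40 = 180
  van 2: 140 + 40 = 180
  van 3: 130 + 30 + 20 = 180
  van 4: 120 + 60 = 180
  van 5: 110 = 110
  van 6: 100 = 100
  van 7: 100 = 100
This matches the lower bound, so 7 is optimal.

7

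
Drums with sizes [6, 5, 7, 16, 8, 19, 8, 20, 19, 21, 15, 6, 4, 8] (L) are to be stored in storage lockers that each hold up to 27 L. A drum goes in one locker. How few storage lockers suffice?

6

Total = 21 + 20 + 19 + 19 + 16 + 15 + 8 + 8 + 8 + 7 + 6 + 6 + 5 + 4 = 162 L.
Lower bound: ⌈162/27⌉ = 6 storage lockers.
A packing using 6 storage lockers:
  locker 1: 21 + 6 = 27
  locker 2: 20 + 7 = 27
  locker 3: 19 + 8 = 27
  locker 4: 19 + 8 = 27
  locker 5: 16 + 6 + 5 = 27
  locker 6: 15 + 8 + 4 = 27
This matches the lower bound, so 6 is optimal.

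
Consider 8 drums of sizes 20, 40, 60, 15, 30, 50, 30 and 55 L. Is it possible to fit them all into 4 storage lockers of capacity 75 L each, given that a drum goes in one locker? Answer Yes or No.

Total = 300 L; ⌈300/75⌉ = 4.
The bound of 4 does not rule out 4, but exhaustive search shows no assignment into 4 storage lockers of capacity 75 L exists — the minimum is 5.

No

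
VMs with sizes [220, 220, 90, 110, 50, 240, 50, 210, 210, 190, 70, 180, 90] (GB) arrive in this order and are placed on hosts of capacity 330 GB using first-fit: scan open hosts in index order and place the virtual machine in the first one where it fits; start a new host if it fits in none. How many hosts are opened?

  220 → host 1 (new)  [load 220/330]
  220 → host 2 (new)  [load 220/330]
  90 → host 1  [load 310/330]
  110 → host 2  [load 330/330]
  50 → host 3 (new)  [load 50/330]
  240 → host 3  [load 290/330]
  50 → host 4 (new)  [load 50/330]
  210 → host 4  [load 260/330]
  210 → host 5 (new)  [load 210/330]
  190 → host 6 (new)  [load 190/330]
  70 → host 4  [load 330/330]
  180 → host 7 (new)  [load 180/330]
  90 → host 5  [load 300/330]
7 hosts opened.

7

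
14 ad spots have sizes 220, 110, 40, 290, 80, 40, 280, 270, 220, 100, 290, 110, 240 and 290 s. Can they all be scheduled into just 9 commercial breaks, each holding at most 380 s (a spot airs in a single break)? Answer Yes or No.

A valid assignment using 8 commercial breaks:
  break 1: 290 + 80 = 370
  break 2: 290 + 40 + 40 = 370
  break 3: 290 = 290
  break 4: 280 + 100 = 380
  break 5: 270 + 110 = 380
  break 6: 240 + 110 = 350
  break 7: 220 = 220
  break 8: 220 = 220
That uses only 8 ≤ 9, so 9 commercial breaks are enough.

Yes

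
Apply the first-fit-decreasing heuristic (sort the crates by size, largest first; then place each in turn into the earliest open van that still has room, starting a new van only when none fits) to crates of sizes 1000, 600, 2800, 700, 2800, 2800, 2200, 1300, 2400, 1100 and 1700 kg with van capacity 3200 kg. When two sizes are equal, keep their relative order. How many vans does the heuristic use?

Sorted descending: 2800, 2800, 2800, 2400, 2200, 1700, 1300, 1100, 1000, 700, 600.
  2800 → van 1 (new)  [load 2800/3200]
  2800 → van 2 (new)  [load 2800/3200]
  2800 → van 3 (new)  [load 2800/3200]
  2400 → van 4 (new)  [load 2400/3200]
  2200 → van 5 (new)  [load 2200/3200]
  1700 → van 6 (new)  [load 1700/3200]
  1300 → van 6  [load 3000/3200]
  1100 → van 7 (new)  [load 1100/3200]
  1000 → van 5  [load 3200/3200]
  700 → van 4  [load 3100/3200]
  600 → van 7  [load 1700/3200]
7 vans opened.

7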